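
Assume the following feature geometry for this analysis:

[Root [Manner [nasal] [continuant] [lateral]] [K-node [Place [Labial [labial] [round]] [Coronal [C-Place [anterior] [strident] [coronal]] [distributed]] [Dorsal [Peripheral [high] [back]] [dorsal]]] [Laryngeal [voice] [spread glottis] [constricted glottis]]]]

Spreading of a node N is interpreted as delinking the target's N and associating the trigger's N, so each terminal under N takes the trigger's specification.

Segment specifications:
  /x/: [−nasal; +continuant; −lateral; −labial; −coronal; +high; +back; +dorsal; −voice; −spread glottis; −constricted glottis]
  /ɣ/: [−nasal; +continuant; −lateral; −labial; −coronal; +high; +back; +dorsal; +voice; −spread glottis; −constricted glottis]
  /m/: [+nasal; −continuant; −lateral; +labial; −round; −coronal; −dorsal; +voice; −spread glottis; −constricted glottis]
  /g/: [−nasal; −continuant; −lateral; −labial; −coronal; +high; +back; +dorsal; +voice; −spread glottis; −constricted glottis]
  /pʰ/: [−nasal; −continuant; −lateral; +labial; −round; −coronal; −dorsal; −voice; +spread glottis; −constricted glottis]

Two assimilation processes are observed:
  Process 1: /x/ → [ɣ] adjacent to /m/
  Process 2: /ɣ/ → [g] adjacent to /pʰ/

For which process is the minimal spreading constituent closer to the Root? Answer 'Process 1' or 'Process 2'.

Process 2

In Process 1, [voice] changes, so the minimal spreading node is [voice] at depth 3.
Process 2: the feature that changes is [continuant]; the minimal node is [continuant] (depth 2).
[continuant] is closer to Root than [voice], so Process 2 spreads the higher node.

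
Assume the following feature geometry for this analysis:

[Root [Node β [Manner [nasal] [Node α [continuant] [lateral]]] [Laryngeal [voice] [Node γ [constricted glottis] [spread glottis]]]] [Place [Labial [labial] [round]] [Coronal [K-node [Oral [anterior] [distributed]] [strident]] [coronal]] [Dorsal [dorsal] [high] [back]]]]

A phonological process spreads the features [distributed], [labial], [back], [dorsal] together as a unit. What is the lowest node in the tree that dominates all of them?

[distributed]: Root → Place → Coronal → K-node → Oral → [distributed].
[labial]: Root → Place → Labial → [labial].
[back]: Root → Place → Dorsal → [back].
[dorsal]: Root → Place → Dorsal → [dorsal].
The listed terminals split across distinct daughters of Place, so Place itself is the smallest node containing them all.

Place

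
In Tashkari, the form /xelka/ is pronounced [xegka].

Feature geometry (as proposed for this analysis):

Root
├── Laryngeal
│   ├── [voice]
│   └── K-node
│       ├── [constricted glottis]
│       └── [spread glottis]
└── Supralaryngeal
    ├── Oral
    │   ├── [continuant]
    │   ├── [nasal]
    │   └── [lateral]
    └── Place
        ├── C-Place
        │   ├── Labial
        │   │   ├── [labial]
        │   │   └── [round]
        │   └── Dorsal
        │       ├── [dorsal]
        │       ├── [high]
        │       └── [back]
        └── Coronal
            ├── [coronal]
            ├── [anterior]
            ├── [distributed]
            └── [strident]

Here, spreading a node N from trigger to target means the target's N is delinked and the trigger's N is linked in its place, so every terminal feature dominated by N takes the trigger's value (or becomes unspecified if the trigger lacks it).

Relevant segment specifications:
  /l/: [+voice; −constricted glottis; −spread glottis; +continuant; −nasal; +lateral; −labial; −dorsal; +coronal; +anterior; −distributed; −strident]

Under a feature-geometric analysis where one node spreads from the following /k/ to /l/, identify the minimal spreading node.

Supralaryngeal

Feature comparison: [continuant], [lateral], [coronal], [anterior], [distributed], [strident], [dorsal], [high], [back] differ between /l/ and [g]; the remaining terminals match.
Tracing each changed feature up the tree, the paths first meet at Supralaryngeal; any lower node misses at least one of them.
If Supralaryngeal spreads, every terminal under it takes /k/'s value, producing [g] as observed.
Had Root spread, [voice] would have taken /k/'s value; it stays as in /l/, confirming the spreading constituent is exactly Supralaryngeal.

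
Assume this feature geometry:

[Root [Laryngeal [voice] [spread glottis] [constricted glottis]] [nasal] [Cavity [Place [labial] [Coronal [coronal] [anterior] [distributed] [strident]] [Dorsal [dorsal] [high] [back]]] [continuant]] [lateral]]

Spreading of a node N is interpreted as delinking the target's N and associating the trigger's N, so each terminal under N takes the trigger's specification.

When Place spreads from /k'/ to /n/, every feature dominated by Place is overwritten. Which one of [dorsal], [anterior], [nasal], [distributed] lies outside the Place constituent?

Under this geometry, Place contains [labial], [coronal], [anterior], [distributed], [strident], [dorsal], [high], [back].
Of the listed options, [distributed], [anterior], [dorsal] are among these and would be overwritten by spreading Place.
[nasal] is not within the Place subtree (it hangs from Root), so /n/'s [nasal] value survives.

[nasal]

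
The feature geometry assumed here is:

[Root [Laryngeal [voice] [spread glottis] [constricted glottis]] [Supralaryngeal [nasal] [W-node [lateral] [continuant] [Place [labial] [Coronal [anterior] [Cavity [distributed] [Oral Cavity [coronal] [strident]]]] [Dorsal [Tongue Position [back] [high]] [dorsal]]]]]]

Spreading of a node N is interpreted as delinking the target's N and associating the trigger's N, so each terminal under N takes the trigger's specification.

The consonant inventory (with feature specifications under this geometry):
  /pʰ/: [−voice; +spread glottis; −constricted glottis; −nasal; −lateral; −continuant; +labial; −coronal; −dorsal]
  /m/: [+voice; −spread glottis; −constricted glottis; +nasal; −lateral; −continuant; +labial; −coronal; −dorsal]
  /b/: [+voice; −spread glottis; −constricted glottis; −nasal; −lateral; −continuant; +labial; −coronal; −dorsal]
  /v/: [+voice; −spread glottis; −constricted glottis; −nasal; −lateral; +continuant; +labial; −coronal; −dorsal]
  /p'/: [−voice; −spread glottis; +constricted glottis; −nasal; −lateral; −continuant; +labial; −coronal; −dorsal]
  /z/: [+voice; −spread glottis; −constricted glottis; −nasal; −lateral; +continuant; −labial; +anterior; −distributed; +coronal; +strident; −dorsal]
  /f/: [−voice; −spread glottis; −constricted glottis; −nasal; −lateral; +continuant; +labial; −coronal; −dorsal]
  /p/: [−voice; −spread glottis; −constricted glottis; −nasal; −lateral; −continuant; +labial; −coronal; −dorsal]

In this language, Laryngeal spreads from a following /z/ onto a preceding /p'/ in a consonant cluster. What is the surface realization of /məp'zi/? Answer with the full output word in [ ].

[məbzi]

The Laryngeal node dominates the terminals [voice], [spread glottis], [constricted glottis].
The target acquires /z/'s values for everything under Laryngeal — [+voice], [−spread glottis], [−constricted glottis] — while keeping its own [nasal], [lateral], [continuant], ….
Among the inventory, only /b/ has exactly this specification, giving the surface form [məbzi].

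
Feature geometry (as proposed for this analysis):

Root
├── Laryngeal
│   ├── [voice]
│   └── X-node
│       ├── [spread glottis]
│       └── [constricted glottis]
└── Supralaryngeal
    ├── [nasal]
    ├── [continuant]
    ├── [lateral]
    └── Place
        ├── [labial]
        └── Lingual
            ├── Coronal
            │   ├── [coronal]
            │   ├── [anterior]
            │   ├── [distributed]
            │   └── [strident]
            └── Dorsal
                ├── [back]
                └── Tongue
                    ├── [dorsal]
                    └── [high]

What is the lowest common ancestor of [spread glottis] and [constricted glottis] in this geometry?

[spread glottis] is immediately dominated by X-node.
[constricted glottis] is immediately dominated by X-node.
The listed terminals split across distinct daughters of X-node, so X-node itself is the smallest node containing them all.

X-node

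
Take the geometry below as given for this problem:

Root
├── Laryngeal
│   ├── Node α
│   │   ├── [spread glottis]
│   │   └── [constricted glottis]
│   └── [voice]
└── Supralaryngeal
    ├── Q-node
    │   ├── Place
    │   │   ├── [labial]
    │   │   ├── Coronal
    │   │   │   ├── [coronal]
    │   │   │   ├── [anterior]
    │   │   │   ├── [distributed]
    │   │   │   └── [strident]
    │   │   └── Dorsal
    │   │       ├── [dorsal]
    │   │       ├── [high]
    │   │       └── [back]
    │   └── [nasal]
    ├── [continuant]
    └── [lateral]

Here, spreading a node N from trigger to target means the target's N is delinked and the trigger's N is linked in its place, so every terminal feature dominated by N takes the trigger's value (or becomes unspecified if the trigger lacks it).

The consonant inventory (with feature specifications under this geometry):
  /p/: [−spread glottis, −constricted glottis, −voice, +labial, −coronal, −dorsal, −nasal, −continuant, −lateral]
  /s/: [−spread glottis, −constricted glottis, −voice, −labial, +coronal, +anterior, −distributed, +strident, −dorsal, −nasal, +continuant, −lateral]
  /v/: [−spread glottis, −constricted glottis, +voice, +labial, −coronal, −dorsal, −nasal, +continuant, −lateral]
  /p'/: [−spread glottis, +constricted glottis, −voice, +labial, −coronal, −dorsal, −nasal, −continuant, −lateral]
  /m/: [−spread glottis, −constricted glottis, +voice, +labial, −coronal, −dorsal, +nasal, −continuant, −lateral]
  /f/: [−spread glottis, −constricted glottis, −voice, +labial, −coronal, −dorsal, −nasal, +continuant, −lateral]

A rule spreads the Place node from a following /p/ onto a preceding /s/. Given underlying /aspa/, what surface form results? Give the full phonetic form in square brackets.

The Place node dominates the terminals [labial], [coronal], [anterior], [distributed], [strident], [dorsal], [high], [back].
Spreading Place from /p/ onto /s/ replaces those values with /p/'s: [+labial], [−coronal], [−dorsal]. Features outside Place ([spread glottis], [constricted glottis], [voice], …) stay as in /s/.
This feature bundle is that of [f], so /aspa/ surfaces as [afpa].

[afpa]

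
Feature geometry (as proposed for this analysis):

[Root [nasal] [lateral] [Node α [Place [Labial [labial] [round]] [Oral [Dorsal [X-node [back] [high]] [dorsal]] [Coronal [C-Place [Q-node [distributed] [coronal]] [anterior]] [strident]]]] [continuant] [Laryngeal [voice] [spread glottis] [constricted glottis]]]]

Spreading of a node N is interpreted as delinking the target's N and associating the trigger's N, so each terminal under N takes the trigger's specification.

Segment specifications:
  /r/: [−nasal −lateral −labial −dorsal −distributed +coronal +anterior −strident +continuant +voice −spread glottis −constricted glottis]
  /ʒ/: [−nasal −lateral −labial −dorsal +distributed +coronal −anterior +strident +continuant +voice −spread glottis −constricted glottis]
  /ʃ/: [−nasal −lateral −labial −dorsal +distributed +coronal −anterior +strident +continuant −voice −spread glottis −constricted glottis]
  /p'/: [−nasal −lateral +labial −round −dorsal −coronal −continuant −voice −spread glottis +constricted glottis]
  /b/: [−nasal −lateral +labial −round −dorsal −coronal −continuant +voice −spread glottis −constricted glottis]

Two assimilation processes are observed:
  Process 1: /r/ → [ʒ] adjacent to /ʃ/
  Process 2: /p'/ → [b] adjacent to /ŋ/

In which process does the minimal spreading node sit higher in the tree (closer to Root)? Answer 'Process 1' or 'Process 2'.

Process 1: the features that change are [anterior], [distributed], [strident]; the minimal node is Coronal (depth 4).
In Process 2, [voice], [constricted glottis] change, so the minimal spreading node is Laryngeal at depth 2.
Laryngeal is closer to Root than Coronal, so Process 2 spreads the higher node.

Process 2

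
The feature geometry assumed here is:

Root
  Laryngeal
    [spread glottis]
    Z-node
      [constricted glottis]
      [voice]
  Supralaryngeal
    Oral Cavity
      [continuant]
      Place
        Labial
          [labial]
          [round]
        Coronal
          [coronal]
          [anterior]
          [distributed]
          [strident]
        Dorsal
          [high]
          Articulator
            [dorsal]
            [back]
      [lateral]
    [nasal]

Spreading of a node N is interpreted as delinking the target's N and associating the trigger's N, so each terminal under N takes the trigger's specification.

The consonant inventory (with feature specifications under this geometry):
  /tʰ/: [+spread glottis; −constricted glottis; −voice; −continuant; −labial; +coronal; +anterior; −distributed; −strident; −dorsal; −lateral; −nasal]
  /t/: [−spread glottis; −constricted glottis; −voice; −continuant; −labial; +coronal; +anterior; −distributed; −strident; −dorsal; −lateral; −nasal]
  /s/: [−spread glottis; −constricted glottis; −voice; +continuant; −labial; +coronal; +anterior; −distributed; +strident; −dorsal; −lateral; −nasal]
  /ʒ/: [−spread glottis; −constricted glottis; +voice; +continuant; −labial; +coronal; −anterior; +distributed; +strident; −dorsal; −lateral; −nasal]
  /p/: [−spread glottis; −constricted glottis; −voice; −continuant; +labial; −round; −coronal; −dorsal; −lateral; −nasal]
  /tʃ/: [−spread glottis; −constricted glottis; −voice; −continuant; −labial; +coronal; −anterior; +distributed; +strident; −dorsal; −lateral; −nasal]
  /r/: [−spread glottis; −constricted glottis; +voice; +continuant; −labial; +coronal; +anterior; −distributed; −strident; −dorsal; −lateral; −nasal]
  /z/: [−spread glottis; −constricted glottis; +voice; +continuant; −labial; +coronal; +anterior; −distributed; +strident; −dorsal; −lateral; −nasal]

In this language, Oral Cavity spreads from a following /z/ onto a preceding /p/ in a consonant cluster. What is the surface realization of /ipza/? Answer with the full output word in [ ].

The Oral Cavity node dominates the terminals [continuant], [labial], [round], [coronal], [anterior], [distributed], [strident], [high], [dorsal], [back], [lateral].
After delinking /p/'s Oral Cavity and linking /z/'s, the affected terminals become [+continuant], [−labial], [+coronal], [+anterior], [−distributed], [+strident], [−dorsal], [−lateral]; [spread glottis], [constricted glottis], [voice], … (outside Oral Cavity) are retained from /p/.
The resulting bundle matches /s/ in the inventory; substituting it for /p/ gives [isza].

[isza]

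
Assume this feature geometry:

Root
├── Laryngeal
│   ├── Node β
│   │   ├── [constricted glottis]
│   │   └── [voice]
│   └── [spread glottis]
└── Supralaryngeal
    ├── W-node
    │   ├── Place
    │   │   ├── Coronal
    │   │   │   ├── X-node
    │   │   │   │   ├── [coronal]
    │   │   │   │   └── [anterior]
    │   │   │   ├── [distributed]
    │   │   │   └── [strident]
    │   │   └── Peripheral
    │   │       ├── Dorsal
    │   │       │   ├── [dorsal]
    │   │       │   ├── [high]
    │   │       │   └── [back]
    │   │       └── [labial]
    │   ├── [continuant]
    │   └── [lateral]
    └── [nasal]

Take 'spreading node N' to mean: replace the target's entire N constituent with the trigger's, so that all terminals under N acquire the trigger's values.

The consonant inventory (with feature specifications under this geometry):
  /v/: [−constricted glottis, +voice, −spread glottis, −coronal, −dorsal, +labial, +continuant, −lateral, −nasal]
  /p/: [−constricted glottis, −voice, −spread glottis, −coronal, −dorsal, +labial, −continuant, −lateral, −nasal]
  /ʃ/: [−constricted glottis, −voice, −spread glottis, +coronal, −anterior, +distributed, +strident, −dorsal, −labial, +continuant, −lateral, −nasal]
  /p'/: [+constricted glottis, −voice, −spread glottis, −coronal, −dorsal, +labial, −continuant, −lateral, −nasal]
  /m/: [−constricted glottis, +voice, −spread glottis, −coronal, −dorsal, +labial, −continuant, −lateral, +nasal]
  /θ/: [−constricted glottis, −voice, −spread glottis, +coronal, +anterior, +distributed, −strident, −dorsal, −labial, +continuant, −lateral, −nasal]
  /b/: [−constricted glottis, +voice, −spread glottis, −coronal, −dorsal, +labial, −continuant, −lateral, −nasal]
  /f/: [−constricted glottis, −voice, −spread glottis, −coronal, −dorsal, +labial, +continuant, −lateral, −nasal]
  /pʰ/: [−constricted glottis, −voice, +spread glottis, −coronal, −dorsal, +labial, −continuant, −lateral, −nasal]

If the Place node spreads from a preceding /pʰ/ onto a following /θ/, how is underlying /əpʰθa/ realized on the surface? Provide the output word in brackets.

Terminals under Place in this geometry: [coronal], [anterior], [distributed], [strident], [dorsal], [high], [back], [labial].
Spreading Place from /pʰ/ onto /θ/ replaces those values with /pʰ/'s: [−coronal], [−dorsal], [+labial]. Features outside Place ([constricted glottis], [voice], [spread glottis], …) stay as in /θ/.
The resulting bundle matches /f/ in the inventory; substituting it for /θ/ gives [əpʰfa].

[əpʰfa]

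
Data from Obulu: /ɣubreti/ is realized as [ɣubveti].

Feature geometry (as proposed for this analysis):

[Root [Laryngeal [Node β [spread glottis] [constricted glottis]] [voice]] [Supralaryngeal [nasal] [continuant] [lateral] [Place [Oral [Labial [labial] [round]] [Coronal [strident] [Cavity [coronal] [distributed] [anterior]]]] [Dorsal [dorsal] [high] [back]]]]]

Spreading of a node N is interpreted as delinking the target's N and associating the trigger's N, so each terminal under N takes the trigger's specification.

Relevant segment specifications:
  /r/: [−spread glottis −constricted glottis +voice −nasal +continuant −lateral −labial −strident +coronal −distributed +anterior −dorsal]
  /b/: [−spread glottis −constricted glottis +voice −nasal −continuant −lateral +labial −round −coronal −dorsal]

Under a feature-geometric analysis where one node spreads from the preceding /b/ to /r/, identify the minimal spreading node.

The alternation /r/ → [v] changes [labial], [round], [coronal], [anterior], [distributed], [strident] and nothing else.
Tracing each changed feature up the tree, the paths first meet at Oral; any lower node misses at least one of them.
If Oral spreads, every terminal under it takes /b/'s value, producing [v] as observed.
[continuant], a feature on which the two segments disagree outside Oral, is unchanged — nothing dominating it spread, and Oral is the minimal sufficient constituent.

Oral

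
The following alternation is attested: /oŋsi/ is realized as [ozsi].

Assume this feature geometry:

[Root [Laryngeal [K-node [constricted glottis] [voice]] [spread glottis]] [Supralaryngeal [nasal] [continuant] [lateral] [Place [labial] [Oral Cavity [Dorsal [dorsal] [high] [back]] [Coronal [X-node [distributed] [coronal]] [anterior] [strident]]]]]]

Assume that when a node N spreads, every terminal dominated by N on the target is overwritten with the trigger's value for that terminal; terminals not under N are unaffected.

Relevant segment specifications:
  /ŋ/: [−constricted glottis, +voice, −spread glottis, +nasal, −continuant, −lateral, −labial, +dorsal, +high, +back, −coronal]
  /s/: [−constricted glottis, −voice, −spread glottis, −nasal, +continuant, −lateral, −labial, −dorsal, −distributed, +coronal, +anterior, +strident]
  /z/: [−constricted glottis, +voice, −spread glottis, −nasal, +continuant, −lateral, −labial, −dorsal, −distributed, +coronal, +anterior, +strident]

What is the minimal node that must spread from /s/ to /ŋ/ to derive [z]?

Supralaryngeal

The alternation /ŋ/ → [z] changes [nasal], [continuant], [coronal], [anterior], [distributed], [strident], [dorsal], [high], [back] and nothing else.
Tracing each changed feature up the tree, the paths first meet at Supralaryngeal; any lower node misses at least one of them.
Delinking /ŋ/'s Supralaryngeal and associating /s/'s Supralaryngeal gives precisely the feature bundle of [z].
Had Root spread, [voice] would have taken /s/'s value; it stays as in /ŋ/, confirming the spreading constituent is exactly Supralaryngeal.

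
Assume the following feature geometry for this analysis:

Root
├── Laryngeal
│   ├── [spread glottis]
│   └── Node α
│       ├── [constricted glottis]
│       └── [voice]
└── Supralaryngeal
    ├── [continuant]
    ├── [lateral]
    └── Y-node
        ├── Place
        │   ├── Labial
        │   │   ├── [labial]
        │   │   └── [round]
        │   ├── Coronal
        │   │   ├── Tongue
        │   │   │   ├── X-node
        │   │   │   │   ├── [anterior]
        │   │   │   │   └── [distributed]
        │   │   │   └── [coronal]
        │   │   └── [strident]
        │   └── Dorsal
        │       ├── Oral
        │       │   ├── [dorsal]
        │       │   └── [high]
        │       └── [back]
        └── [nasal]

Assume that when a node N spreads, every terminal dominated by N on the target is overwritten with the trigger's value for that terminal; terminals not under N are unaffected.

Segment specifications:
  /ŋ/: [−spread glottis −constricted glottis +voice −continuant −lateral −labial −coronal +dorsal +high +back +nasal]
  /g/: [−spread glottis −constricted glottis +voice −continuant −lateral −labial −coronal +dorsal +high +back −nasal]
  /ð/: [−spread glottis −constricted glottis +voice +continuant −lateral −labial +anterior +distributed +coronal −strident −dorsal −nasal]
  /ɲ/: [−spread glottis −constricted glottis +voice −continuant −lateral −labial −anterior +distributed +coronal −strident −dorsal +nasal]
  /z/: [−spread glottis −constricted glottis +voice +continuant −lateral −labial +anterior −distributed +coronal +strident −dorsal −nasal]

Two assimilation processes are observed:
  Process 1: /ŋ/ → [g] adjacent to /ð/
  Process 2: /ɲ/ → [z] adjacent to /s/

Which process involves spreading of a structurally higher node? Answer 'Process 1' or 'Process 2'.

Process 1 alters [nasal]; the lowest dominating node is [nasal] (depth 3 from Root).
In Process 2, [nasal], [continuant], [anterior], [distributed], [strident] change, so the minimal spreading node is Supralaryngeal at depth 1.
Depth 1 < depth 3; Process 2 involves the structurally higher constituent Supralaryngeal.

Process 2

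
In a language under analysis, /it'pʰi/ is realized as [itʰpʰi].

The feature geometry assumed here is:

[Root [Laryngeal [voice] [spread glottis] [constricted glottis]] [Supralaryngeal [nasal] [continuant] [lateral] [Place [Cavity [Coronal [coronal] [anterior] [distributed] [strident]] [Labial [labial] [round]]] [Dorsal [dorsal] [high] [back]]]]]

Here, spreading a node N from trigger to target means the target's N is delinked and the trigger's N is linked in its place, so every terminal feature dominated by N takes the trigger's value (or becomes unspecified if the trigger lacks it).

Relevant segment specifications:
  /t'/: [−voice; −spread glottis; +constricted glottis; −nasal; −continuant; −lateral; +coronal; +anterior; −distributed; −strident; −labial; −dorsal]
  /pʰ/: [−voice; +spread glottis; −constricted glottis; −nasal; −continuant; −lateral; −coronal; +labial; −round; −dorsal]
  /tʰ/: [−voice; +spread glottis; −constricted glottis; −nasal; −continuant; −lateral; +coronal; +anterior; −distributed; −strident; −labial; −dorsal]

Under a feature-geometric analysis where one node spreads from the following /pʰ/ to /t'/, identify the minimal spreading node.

Laryngeal

Comparing /t'/ with its surface form [tʰ], the features that change are [spread glottis], [constricted glottis].
These terminals are all dominated by Laryngeal, and no proper subconstituent of Laryngeal covers them all; Laryngeal is their lowest common ancestor.
Spreading Laryngeal from /pʰ/ overwrites each of those terminals with /pʰ/'s values, yielding exactly [tʰ].
[labial], [coronal] — on which /pʰ/ differs from /t'/ — are unchanged, so Root cannot have spread; the constituent is no larger than Laryngeal.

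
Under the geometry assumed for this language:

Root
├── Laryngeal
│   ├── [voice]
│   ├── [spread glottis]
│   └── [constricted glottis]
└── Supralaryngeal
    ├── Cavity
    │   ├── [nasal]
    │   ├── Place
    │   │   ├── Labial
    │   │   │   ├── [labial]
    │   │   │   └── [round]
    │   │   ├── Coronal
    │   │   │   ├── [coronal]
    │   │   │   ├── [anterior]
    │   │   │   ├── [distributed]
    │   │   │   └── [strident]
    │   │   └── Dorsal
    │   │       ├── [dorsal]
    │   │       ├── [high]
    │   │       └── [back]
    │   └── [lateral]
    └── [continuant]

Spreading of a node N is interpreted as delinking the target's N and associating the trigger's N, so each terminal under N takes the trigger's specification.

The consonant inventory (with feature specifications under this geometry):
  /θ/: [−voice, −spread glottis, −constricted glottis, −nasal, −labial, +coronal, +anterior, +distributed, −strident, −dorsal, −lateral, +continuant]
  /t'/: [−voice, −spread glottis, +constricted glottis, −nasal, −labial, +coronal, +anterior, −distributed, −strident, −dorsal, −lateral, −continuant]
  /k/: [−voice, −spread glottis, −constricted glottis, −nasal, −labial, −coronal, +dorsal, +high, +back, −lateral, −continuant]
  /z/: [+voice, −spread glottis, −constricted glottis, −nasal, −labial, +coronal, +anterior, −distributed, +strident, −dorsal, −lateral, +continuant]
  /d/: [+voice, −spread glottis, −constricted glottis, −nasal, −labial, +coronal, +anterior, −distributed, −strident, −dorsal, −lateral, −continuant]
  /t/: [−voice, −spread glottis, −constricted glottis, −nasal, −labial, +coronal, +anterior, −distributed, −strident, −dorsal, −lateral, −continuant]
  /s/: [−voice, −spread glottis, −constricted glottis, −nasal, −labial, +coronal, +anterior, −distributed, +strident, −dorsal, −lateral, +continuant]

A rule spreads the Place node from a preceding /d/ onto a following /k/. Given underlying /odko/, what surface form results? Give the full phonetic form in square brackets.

[odto]

The Place node dominates the terminals [labial], [round], [coronal], [anterior], [distributed], [strident], [dorsal], [high], [back].
After delinking /k/'s Place and linking /d/'s, the affected terminals become [−labial], [+coronal], [+anterior], [−distributed], [−strident], [−dorsal]; [voice], [spread glottis], [constricted glottis], … (outside Place) are retained from /k/.
Among the inventory, only /t/ has exactly this specification, giving the surface form [odto].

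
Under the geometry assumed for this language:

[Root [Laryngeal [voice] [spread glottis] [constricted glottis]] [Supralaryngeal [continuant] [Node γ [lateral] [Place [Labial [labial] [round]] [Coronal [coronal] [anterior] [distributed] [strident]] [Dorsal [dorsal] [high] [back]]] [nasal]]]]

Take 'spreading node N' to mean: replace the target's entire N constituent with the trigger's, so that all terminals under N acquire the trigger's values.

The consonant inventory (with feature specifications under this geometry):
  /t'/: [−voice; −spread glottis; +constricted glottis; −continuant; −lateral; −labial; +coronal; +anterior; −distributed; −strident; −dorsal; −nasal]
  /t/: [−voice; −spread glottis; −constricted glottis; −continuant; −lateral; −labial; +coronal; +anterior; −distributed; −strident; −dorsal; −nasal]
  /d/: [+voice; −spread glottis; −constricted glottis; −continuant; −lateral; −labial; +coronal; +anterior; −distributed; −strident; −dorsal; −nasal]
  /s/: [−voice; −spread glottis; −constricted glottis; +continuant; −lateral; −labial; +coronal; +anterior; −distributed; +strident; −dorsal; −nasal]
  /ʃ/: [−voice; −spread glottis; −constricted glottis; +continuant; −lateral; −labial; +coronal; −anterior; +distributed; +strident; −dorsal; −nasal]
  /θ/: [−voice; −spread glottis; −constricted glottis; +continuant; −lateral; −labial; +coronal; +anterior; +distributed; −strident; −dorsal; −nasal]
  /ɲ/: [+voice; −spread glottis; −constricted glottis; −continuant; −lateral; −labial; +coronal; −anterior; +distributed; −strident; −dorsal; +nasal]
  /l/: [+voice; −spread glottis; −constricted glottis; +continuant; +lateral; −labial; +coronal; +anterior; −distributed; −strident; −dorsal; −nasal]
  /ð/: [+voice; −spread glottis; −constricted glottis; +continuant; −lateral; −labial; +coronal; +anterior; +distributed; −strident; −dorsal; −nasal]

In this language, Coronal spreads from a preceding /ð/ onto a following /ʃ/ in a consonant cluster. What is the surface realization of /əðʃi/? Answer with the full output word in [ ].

[əðθi]

The Coronal node dominates the terminals [coronal], [anterior], [distributed], [strident].
After delinking /ʃ/'s Coronal and linking /ð/'s, the affected terminals become [+coronal], [+anterior], [+distributed], [−strident]; [voice], [spread glottis], [constricted glottis], … (outside Coronal) are retained from /ʃ/.
The resulting bundle matches /θ/ in the inventory; substituting it for /ʃ/ gives [əðθi].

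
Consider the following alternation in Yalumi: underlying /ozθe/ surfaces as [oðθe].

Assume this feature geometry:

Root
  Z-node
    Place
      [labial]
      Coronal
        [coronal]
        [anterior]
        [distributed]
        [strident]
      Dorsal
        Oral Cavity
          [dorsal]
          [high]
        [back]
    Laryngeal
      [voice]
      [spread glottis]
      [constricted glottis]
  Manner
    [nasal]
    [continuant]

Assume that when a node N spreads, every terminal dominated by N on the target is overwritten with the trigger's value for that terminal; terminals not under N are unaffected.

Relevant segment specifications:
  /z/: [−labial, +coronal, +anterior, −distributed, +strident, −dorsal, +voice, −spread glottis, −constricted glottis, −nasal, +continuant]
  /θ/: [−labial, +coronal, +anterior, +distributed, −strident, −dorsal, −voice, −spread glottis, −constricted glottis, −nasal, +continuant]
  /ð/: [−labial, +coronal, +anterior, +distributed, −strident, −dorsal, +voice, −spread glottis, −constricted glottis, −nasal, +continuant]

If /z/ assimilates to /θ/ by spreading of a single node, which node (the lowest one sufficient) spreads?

Coronal

Comparing /z/ with its surface form [ð], the features that change are [distributed], [strident].
Tracing each changed feature up the tree, the paths first meet at Coronal; any lower node misses at least one of them.
Delinking /z/'s Coronal and associating /θ/'s Coronal gives precisely the feature bundle of [ð].
[voice] stays as in /z/ although /θ/ differs there, so no node dominating it spread; among the remaining candidates Coronal is the lowest that derives the output.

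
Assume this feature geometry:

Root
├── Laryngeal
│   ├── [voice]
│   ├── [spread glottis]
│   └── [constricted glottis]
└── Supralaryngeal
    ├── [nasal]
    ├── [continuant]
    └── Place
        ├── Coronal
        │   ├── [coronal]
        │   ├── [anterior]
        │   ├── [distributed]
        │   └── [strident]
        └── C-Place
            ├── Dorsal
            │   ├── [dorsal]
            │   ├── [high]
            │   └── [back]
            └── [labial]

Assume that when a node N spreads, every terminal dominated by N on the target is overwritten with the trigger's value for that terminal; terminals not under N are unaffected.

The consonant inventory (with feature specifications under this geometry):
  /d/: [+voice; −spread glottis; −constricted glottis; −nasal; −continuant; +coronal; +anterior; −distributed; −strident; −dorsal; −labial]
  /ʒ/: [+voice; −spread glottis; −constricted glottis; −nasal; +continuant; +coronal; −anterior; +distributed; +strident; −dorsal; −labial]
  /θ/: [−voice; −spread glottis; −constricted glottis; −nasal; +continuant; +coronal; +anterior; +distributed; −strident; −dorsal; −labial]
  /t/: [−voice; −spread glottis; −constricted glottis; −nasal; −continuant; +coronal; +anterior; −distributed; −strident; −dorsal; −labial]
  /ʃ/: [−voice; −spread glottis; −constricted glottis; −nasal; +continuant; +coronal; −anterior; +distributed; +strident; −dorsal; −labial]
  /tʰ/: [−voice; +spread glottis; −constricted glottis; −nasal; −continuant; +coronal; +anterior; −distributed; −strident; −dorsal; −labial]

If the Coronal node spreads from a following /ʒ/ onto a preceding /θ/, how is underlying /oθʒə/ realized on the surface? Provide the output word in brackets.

[oʃʒə]

Coronal immediately or transitively dominates [coronal], [anterior], [distributed], [strident].
After delinking /θ/'s Coronal and linking /ʒ/'s, the affected terminals become [+coronal], [−anterior], [+distributed], [+strident]; [voice], [spread glottis], [constricted glottis], … (outside Coronal) are retained from /θ/.
Among the inventory, only /ʃ/ has exactly this specification, giving the surface form [oʃʒə].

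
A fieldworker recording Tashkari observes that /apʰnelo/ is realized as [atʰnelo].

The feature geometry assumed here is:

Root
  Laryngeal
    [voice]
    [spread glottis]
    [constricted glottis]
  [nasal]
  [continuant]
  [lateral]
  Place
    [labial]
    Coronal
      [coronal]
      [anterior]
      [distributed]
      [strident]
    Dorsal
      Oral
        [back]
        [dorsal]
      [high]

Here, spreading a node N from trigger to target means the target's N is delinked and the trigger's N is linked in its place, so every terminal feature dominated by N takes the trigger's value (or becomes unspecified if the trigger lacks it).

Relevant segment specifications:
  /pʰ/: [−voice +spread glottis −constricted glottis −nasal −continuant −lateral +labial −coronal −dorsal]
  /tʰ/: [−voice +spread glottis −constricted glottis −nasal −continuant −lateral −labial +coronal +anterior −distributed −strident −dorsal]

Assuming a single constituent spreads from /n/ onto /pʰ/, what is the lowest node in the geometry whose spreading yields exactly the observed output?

Place

The alternation /pʰ/ → [tʰ] changes [labial], [coronal], [anterior], [distributed], [strident] and nothing else.
Tracing each changed feature up the tree, the paths first meet at Place; any lower node misses at least one of them.
If Place spreads, every terminal under it takes /n/'s value, producing [tʰ] as observed.
[nasal], [spread glottis] — on which /n/ differs from /pʰ/ — are unchanged, so Root cannot have spread; the constituent is no larger than Place.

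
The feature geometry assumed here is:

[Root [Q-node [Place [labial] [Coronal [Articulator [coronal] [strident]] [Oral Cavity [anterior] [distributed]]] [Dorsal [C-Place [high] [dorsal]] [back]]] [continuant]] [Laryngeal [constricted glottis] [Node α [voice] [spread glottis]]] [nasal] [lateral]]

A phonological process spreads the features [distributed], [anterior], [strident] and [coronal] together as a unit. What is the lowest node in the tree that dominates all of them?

Coronal

[distributed] is immediately dominated by Oral Cavity.
[anterior] is immediately dominated by Oral Cavity.
[strident] is immediately dominated by Articulator.
[coronal] is immediately dominated by Articulator.
Coronal is the lowest common ancestor — every listed feature sits under it, and no single subconstituent of Coronal covers them all.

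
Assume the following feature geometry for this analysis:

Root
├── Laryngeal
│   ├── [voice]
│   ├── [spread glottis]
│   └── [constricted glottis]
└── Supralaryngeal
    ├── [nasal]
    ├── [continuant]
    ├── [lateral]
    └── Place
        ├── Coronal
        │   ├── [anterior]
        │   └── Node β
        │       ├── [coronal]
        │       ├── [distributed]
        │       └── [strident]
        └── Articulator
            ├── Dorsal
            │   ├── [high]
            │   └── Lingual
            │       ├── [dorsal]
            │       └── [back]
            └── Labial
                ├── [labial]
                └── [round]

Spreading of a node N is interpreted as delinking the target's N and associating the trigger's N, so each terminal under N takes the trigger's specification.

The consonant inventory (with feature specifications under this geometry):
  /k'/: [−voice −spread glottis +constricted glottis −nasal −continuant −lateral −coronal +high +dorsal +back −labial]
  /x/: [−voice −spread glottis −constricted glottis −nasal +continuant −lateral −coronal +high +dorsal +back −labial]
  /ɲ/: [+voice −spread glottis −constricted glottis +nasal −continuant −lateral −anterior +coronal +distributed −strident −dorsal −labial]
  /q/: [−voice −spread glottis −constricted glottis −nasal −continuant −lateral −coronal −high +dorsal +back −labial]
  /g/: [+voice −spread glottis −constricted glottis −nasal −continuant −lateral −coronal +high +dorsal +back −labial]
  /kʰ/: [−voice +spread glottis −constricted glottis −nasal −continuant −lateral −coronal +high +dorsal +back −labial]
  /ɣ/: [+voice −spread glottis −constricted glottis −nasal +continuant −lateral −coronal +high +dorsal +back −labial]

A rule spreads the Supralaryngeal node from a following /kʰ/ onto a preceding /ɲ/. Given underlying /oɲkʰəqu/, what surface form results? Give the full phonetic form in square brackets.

The Supralaryngeal node dominates the terminals [nasal], [continuant], [lateral], [anterior], [coronal], [distributed], [strident], [high], [dorsal], [back], [labial], [round].
The target acquires /kʰ/'s values for everything under Supralaryngeal — [−nasal], [−continuant], [−lateral], [−coronal], [+high], [+dorsal], [+back], [−labial] — while keeping its own [voice], [spread glottis], [constricted glottis].
This feature bundle is that of [g], so /oɲkʰəqu/ surfaces as [ogkʰəqu].

[ogkʰəqu]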